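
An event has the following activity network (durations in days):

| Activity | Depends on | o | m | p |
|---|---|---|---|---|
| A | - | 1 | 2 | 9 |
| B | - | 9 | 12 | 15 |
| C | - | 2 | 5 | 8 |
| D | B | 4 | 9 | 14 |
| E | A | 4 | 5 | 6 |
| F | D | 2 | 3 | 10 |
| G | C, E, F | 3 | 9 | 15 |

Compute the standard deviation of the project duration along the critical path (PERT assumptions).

3.09 days

te_A = (1 + 4·2 + 9)/6 = 18/6 = 3; σ²_A = ((9−1)/6)² = 1.778
te_B = (9 + 4·12 + 15)/6 = 72/6 = 12; σ²_B = ((15−9)/6)² = 1.000
te_C = (2 + 4·5 + 8)/6 = 30/6 = 5; σ²_C = ((8−2)/6)² = 1.000
te_D = (4 + 4·9 + 14)/6 = 54/6 = 9; σ²_D = ((14−4)/6)² = 2.778
te_E = (4 + 4·5 + 6)/6 = 30/6 = 5; σ²_E = ((6−4)/6)² = 0.111
te_F = (2 + 4·3 + 10)/6 = 24/6 = 4; σ²_F = ((10−2)/6)² = 1.778
te_G = (3 + 4·9 + 15)/6 = 54/6 = 9; σ²_G = ((15−3)/6)² = 4.000

Forward pass:
ES_A = 0; EF_A = 3
ES_B = 0; EF_B = 12
ES_C = 0; EF_C = 5
ES_D = 12; EF_D = 12+9 = 21
ES_E = 3; EF_E = 3+5 = 8
ES_F = 21; EF_F = 21+4 = 25
ES_G = max(EF_C=5, EF_E=8, EF_F=25) = 25; EF_G = 25+9 = 34
Expected project duration μ = 34 days. Critical path: B → D → F → G.

Variance along critical path = 1.000 + 2.778 + 1.778 + 4.000 = 9.556
σ = √9.556 = 3.091 days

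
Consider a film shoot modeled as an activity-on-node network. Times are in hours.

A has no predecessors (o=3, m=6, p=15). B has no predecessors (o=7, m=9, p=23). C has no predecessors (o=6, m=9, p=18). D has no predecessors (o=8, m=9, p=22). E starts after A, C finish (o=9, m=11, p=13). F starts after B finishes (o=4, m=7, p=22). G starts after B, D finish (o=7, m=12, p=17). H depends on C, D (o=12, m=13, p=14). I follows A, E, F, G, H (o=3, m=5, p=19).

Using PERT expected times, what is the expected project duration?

31 hours

te_A = (3 + 4·6 + 15)/6 = 42/6 = 7
te_B = (7 + 4·9 + 23)/6 = 66/6 = 11
te_C = (6 + 4·9 + 18)/6 = 60/6 = 10
te_D = (8 + 4·9 + 22)/6 = 66/6 = 11
te_E = (9 + 4·11 + 13)/6 = 66/6 = 11
te_F = (4 + 4·7 + 22)/6 = 54/6 = 9
te_G = (7 + 4·12 + 17)/6 = 72/6 = 12
te_H = (12 + 4·13 + 14)/6 = 78/6 = 13
te_I = (3 + 4·5 + 19)/6 = 42/6 = 7

Forward pass:
ES_A = 0; EF_A = 7
ES_B = 0; EF_B = 11
ES_C = 0; EF_C = 10
ES_D = 0; EF_D = 11
ES_E = max(EF_A=7, EF_C=10) = 10; EF_E = 10+11 = 21
ES_F = 11; EF_F = 11+9 = 20
ES_G = max(EF_B=11, EF_D=11) = 11; EF_G = 11+12 = 23
ES_H = max(EF_C=10, EF_D=11) = 11; EF_H = 11+13 = 24
ES_I = max(EF_A=7, EF_E=21, EF_F=20, EF_G=23, EF_H=24) = 24; EF_I = 24+7 = 31
Expected project duration μ = 31 hours. Critical path: D → H → I.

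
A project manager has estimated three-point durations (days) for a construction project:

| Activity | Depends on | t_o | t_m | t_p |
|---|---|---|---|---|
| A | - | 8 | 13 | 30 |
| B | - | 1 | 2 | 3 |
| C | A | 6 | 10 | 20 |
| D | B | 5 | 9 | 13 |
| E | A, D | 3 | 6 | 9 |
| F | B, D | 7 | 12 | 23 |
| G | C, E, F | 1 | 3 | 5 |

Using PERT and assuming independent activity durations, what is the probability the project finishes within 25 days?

te_A = (8 + 4·13 + 30)/6 = 90/6 = 15; σ²_A = ((30−8)/6)² = 13.444
te_B = (1 + 4·2 + 3)/6 = 12/6 = 2; σ²_B = ((3−1)/6)² = 0.111
te_C = (6 + 4·10 + 20)/6 = 66/6 = 11; σ²_C = ((20−6)/6)² = 5.444
te_D = (5 + 4·9 + 13)/6 = 54/6 = 9; σ²_D = ((13−5)/6)² = 1.778
te_E = (3 + 4·6 + 9)/6 = 36/6 = 6; σ²_E = ((9−3)/6)² = 1.000
te_F = (7 + 4·12 + 23)/6 = 78/6 = 13; σ²_F = ((23−7)/6)² = 7.111
te_G = (1 + 4·3 + 5)/6 = 18/6 = 3; σ²_G = ((5−1)/6)² = 0.444

Forward pass:
ES_A = 0; EF_A = 15
ES_B = 0; EF_B = 2
ES_C = 15; EF_C = 15+11 = 26
ES_D = 2; EF_D = 2+9 = 11
ES_E = max(EF_A=15, EF_D=11) = 15; EF_E = 15+6 = 21
ES_F = max(EF_B=2, EF_D=11) = 11; EF_F = 11+13 = 24
ES_G = max(EF_C=26, EF_E=21, EF_F=24) = 26; EF_G = 26+3 = 29
Expected project duration μ = 29 days. Critical path: A → C → G.

Variance along critical path = 13.444 + 5.444 + 0.444 = 19.333; σ = √19.333 = 4.397 days.
Z = (25 − 29) / 4.397 = -0.910
P(T ≤ 25) = Φ(-0.910) ≈ 0.181

0.181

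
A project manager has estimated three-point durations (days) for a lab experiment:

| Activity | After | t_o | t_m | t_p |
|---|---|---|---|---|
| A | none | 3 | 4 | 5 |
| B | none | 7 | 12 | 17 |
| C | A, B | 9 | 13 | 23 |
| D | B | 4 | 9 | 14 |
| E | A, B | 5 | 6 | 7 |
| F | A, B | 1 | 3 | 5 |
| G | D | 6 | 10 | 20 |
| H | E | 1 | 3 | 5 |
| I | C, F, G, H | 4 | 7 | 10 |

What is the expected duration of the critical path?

te_A = (3 + 4·4 + 5)/6 = 24/6 = 4
te_B = (7 + 4·12 + 17)/6 = 72/6 = 12
te_C = (9 + 4·13 + 23)/6 = 84/6 = 14
te_D = (4 + 4·9 + 14)/6 = 54/6 = 9
te_E = (5 + 4·6 + 7)/6 = 36/6 = 6
te_F = (1 + 4·3 + 5)/6 = 18/6 = 3
te_G = (6 + 4·10 + 20)/6 = 66/6 = 11
te_H = (1 + 4·3 + 5)/6 = 18/6 = 3
te_I = (4 + 4·7 + 10)/6 = 42/6 = 7

Forward pass:
ES_A = 0; EF_A = 4
ES_B = 0; EF_B = 12
ES_C = max(EF_A=4, EF_B=12) = 12; EF_C = 12+14 = 26
ES_D = 12; EF_D = 12+9 = 21
ES_E = max(EF_A=4, EF_B=12) = 12; EF_E = 12+6 = 18
ES_F = max(EF_A=4, EF_B=12) = 12; EF_F = 12+3 = 15
ES_G = 21; EF_G = 21+11 = 32
ES_H = 18; EF_H = 18+3 = 21
ES_I = max(EF_C=26, EF_F=15, EF_G=32, EF_H=21) = 32; EF_I = 32+7 = 39
Expected project duration μ = 39 days. Critical path: B → D → G → I.

39 days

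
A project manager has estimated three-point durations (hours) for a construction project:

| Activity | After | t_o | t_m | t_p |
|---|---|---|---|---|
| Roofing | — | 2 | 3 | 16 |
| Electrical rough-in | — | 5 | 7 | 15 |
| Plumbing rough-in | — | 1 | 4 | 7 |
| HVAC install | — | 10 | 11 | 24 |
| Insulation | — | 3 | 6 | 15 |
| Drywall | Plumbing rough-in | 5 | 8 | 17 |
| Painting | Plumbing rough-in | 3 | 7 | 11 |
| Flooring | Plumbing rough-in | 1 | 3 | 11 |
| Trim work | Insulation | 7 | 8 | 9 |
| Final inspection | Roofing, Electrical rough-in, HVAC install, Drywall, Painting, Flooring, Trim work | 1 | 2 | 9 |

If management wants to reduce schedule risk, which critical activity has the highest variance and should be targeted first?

Insulation

te_Roofing = (2 + 4·3 + 16)/6 = 30/6 = 5; σ²_Roofing = ((16−2)/6)² = 5.444
te_Electrical rough-in = (5 + 4·7 + 15)/6 = 48/6 = 8; σ²_Electrical rough-in = ((15−5)/6)² = 2.778
te_Plumbing rough-in = (1 + 4·4 + 7)/6 = 24/6 = 4; σ²_Plumbing rough-in = ((7−1)/6)² = 1.000
te_HVAC install = (10 + 4·11 + 24)/6 = 78/6 = 13; σ²_HVAC install = ((24−10)/6)² = 5.444
te_Insulation = (3 + 4·6 + 15)/6 = 42/6 = 7; σ²_Insulation = ((15−3)/6)² = 4.000
te_Drywall = (5 + 4·8 + 17)/6 = 54/6 = 9; σ²_Drywall = ((17−5)/6)² = 4.000
te_Painting = (3 + 4·7 + 11)/6 = 42/6 = 7; σ²_Painting = ((11−3)/6)² = 1.778
te_Flooring = (1 + 4·3 + 11)/6 = 24/6 = 4; σ²_Flooring = ((11−1)/6)² = 2.778
te_Trim work = (7 + 4·8 + 9)/6 = 48/6 = 8; σ²_Trim work = ((9−7)/6)² = 0.111
te_Final inspection = (1 + 4·2 + 9)/6 = 18/6 = 3; σ²_Final inspection = ((9−1)/6)² = 1.778

Forward pass:
ES_Roofing = 0; EF_Roofing = 5
ES_Electrical rough-in = 0; EF_Electrical rough-in = 8
ES_Plumbing rough-in = 0; EF_Plumbing rough-in = 4
ES_HVAC install = 0; EF_HVAC install = 13
ES_Insulation = 0; EF_Insulation = 7
ES_Drywall = 4; EF_Drywall = 4+9 = 13
ES_Painting = 4; EF_Painting = 4+7 = 11
ES_Flooring = 4; EF_Flooring = 4+4 = 8
ES_Trim work = 7; EF_Trim work = 7+8 = 15
ES_Final inspection = max(EF_Roofing=5, EF_Electrical rough-in=8, EF_HVAC install=13, EF_Drywall=13, EF_Painting=11, EF_Flooring=8, EF_Trim work=15) = 15; EF_Final inspection = 15+3 = 18
Expected project duration μ = 18 hours. Critical path: Insulation → Trim work → Final inspection.

Variances on critical path: σ²_Insulation=4.000, σ²_Trim work=0.111, σ²_Final inspection=1.778.
Largest is σ²_Insulation = 4.000.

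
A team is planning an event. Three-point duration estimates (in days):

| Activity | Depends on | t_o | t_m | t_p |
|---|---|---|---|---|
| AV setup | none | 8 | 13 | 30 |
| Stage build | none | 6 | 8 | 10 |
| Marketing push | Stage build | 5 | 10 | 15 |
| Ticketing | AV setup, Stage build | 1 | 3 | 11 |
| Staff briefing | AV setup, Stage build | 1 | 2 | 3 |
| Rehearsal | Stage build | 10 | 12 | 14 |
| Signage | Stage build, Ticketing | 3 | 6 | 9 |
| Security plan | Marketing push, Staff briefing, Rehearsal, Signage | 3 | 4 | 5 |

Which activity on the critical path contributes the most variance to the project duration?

AV setup

te_AV setup = (8 + 4·13 + 30)/6 = 90/6 = 15; σ²_AV setup = ((30−8)/6)² = 13.444
te_Stage build = (6 + 4·8 + 10)/6 = 48/6 = 8; σ²_Stage build = ((10−6)/6)² = 0.444
te_Marketing push = (5 + 4·10 + 15)/6 = 60/6 = 10; σ²_Marketing push = ((15−5)/6)² = 2.778
te_Ticketing = (1 + 4·3 + 11)/6 = 24/6 = 4; σ²_Ticketing = ((11−1)/6)² = 2.778
te_Staff briefing = (1 + 4·2 + 3)/6 = 12/6 = 2; σ²_Staff briefing = ((3−1)/6)² = 0.111
te_Rehearsal = (10 + 4·12 + 14)/6 = 72/6 = 12; σ²_Rehearsal = ((14−10)/6)² = 0.444
te_Signage = (3 + 4·6 + 9)/6 = 36/6 = 6; σ²_Signage = ((9−3)/6)² = 1.000
te_Security plan = (3 + 4·4 + 5)/6 = 24/6 = 4; σ²_Security plan = ((5−3)/6)² = 0.111

Forward pass:
ES_AV setup = 0; EF_AV setup = 15
ES_Stage build = 0; EF_Stage build = 8
ES_Marketing push = 8; EF_Marketing push = 8+10 = 18
ES_Ticketing = max(EF_AV setup=15, EF_Stage build=8) = 15; EF_Ticketing = 15+4 = 19
ES_Staff briefing = max(EF_AV setup=15, EF_Stage build=8) = 15; EF_Staff briefing = 15+2 = 17
ES_Rehearsal = 8; EF_Rehearsal = 8+12 = 20
ES_Signage = max(EF_Stage build=8, EF_Ticketing=19) = 19; EF_Signage = 19+6 = 25
ES_Security plan = max(EF_Marketing push=18, EF_Staff briefing=17, EF_Rehearsal=20, EF_Signage=25) = 25; EF_Security plan = 25+4 = 29
Expected project duration μ = 29 days. Critical path: AV setup → Ticketing → Signage → Security plan.

Variances on critical path: σ²_AV setup=13.444, σ²_Ticketing=2.778, σ²_Signage=1.000, σ²_Security plan=0.111.
Largest is σ²_AV setup = 13.444.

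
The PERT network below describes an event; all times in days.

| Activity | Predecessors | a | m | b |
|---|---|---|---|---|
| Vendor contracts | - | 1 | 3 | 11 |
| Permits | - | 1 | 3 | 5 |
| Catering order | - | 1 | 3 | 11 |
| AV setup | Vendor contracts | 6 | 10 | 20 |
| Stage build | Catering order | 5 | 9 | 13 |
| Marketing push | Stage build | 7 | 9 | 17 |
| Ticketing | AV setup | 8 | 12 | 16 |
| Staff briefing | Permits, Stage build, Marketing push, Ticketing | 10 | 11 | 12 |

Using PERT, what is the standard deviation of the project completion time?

3.18 days

te_Vendor contracts = (1 + 4·3 + 11)/6 = 24/6 = 4; σ²_Vendor contracts = ((11−1)/6)² = 2.778
te_Permits = (1 + 4·3 + 5)/6 = 18/6 = 3; σ²_Permits = ((5−1)/6)² = 0.444
te_Catering order = (1 + 4·3 + 11)/6 = 24/6 = 4; σ²_Catering order = ((11−1)/6)² = 2.778
te_AV setup = (6 + 4·10 + 20)/6 = 66/6 = 11; σ²_AV setup = ((20−6)/6)² = 5.444
te_Stage build = (5 + 4·9 + 13)/6 = 54/6 = 9; σ²_Stage build = ((13−5)/6)² = 1.778
te_Marketing push = (7 + 4·9 + 17)/6 = 60/6 = 10; σ²_Marketing push = ((17−7)/6)² = 2.778
te_Ticketing = (8 + 4·12 + 16)/6 = 72/6 = 12; σ²_Ticketing = ((16−8)/6)² = 1.778
te_Staff briefing = (10 + 4·11 + 12)/6 = 66/6 = 11; σ²_Staff briefing = ((12−10)/6)² = 0.111

Forward pass:
ES_Vendor contracts = 0; EF_Vendor contracts = 4
ES_Permits = 0; EF_Permits = 3
ES_Catering order = 0; EF_Catering order = 4
ES_AV setup = 4; EF_AV setup = 4+11 = 15
ES_Stage build = 4; EF_Stage build = 4+9 = 13
ES_Marketing push = 13; EF_Marketing push = 13+10 = 23
ES_Ticketing = 15; EF_Ticketing = 15+12 = 27
ES_Staff briefing = max(EF_Permits=3, EF_Stage build=13, EF_Marketing push=23, EF_Ticketing=27) = 27; EF_Staff briefing = 27+11 = 38
Expected project duration μ = 38 days. Critical path: Vendor contracts → AV setup → Ticketing → Staff briefing.

Variance along critical path = 2.778 + 5.444 + 1.778 + 0.111 = 10.111
σ = √10.111 = 3.180 days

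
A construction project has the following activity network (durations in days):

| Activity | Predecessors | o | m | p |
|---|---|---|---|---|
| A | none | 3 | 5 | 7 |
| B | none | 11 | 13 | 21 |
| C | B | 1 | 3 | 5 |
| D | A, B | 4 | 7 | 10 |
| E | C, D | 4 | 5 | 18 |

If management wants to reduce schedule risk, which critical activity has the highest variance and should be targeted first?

E

te_A = (3 + 4·5 + 7)/6 = 30/6 = 5; σ²_A = ((7−3)/6)² = 0.444
te_B = (11 + 4·13 + 21)/6 = 84/6 = 14; σ²_B = ((21−11)/6)² = 2.778
te_C = (1 + 4·3 + 5)/6 = 18/6 = 3; σ²_C = ((5−1)/6)² = 0.444
te_D = (4 + 4·7 + 10)/6 = 42/6 = 7; σ²_D = ((10−4)/6)² = 1.000
te_E = (4 + 4·5 + 18)/6 = 42/6 = 7; σ²_E = ((18−4)/6)² = 5.444

Forward pass:
ES_A = 0; EF_A = 5
ES_B = 0; EF_B = 14
ES_C = 14; EF_C = 14+3 = 17
ES_D = max(EF_A=5, EF_B=14) = 14; EF_D = 14+7 = 21
ES_E = max(EF_C=17, EF_D=21) = 21; EF_E = 21+7 = 28
Expected project duration μ = 28 days. Critical path: B → D → E.

Variances on critical path: σ²_B=2.778, σ²_D=1.000, σ²_E=5.444.
Largest is σ²_E = 5.444.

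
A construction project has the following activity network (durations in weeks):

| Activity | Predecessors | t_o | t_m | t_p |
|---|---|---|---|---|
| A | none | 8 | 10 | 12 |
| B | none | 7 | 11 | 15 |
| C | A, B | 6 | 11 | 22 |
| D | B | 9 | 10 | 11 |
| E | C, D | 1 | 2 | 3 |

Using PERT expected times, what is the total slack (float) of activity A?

1 weeks

te_A = (8 + 4·10 + 12)/6 = 60/6 = 10
te_B = (7 + 4·11 + 15)/6 = 66/6 = 11
te_C = (6 + 4·11 + 22)/6 = 72/6 = 12
te_D = (9 + 4·10 + 11)/6 = 60/6 = 10
te_E = (1 + 4·2 + 3)/6 = 12/6 = 2

Forward pass:
ES_A = 0; EF_A = 10
ES_B = 0; EF_B = 11
ES_C = max(EF_A=10, EF_B=11) = 11; EF_C = 11+12 = 23
ES_D = 11; EF_D = 11+10 = 21
ES_E = max(EF_C=23, EF_D=21) = 23; EF_E = 23+2 = 25
Expected project duration μ = 25 weeks. Critical path: B → C → E.

Backward pass:
LF_E = 25; LS_E = 25−2 = 23
LF_D = LS_E = 23; LS_D = 23−10 = 13
LF_C = LS_E = 23; LS_C = 23−12 = 11
LF_B = min(LS_C=11, LS_D=13) = 11; LS_B = 11−11 = 0
LF_A = LS_C = 11; LS_A = 11−10 = 1
Slack_A = LS_A − ES_A = 1 − 0 = 1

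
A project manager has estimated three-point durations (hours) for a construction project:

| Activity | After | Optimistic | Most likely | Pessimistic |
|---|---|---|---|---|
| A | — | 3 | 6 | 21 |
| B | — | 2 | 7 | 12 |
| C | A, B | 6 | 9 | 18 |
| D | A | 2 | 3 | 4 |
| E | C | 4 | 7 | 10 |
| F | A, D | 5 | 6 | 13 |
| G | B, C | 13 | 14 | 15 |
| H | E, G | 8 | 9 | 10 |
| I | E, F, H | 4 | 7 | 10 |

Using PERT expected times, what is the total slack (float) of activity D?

23 hours

te_A = (3 + 4·6 + 21)/6 = 48/6 = 8
te_B = (2 + 4·7 + 12)/6 = 42/6 = 7
te_C = (6 + 4·9 + 18)/6 = 60/6 = 10
te_D = (2 + 4·3 + 4)/6 = 18/6 = 3
te_E = (4 + 4·7 + 10)/6 = 42/6 = 7
te_F = (5 + 4·6 + 13)/6 = 42/6 = 7
te_G = (13 + 4·14 + 15)/6 = 84/6 = 14
te_H = (8 + 4·9 + 10)/6 = 54/6 = 9
te_I = (4 + 4·7 + 10)/6 = 42/6 = 7

Forward pass:
ES_A = 0; EF_A = 8
ES_B = 0; EF_B = 7
ES_C = max(EF_A=8, EF_B=7) = 8; EF_C = 8+10 = 18
ES_D = 8; EF_D = 8+3 = 11
ES_E = 18; EF_E = 18+7 = 25
ES_F = max(EF_A=8, EF_D=11) = 11; EF_F = 11+7 = 18
ES_G = max(EF_B=7, EF_C=18) = 18; EF_G = 18+14 = 32
ES_H = max(EF_E=25, EF_G=32) = 32; EF_H = 32+9 = 41
ES_I = max(EF_E=25, EF_F=18, EF_H=41) = 41; EF_I = 41+7 = 48
Expected project duration μ = 48 hours. Critical path: A → C → G → H → I.

Backward pass:
LF_I = 48; LS_I = 48−7 = 41
LF_H = LS_I = 41; LS_H = 41−9 = 32
LF_G = LS_H = 32; LS_G = 32−14 = 18
LF_F = LS_I = 41; LS_F = 41−7 = 34
LF_E = min(LS_H=32, LS_I=41) = 32; LS_E = 32−7 = 25
LF_D = LS_F = 34; LS_D = 34−3 = 31
LF_C = min(LS_E=25, LS_G=18) = 18; LS_C = 18−10 = 8
LF_B = min(LS_C=8, LS_G=18) = 8; LS_B = 8−7 = 1
LF_A = min(LS_C=8, LS_D=31, LS_F=34) = 8; LS_A = 8−8 = 0
Slack_D = LS_D − ES_D = 31 − 8 = 23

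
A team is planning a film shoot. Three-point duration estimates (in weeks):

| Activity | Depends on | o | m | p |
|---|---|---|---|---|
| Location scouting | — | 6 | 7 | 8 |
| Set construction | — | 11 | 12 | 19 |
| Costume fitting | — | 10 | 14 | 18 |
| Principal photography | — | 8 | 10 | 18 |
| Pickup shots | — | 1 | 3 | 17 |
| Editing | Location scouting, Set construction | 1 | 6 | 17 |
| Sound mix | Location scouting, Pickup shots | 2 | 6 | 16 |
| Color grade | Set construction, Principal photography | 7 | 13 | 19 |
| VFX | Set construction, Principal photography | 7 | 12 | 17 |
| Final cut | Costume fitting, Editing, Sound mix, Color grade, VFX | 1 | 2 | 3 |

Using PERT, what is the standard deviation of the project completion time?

te_Location scouting = (6 + 4·7 + 8)/6 = 42/6 = 7; σ²_Location scouting = ((8−6)/6)² = 0.111
te_Set construction = (11 + 4·12 + 19)/6 = 78/6 = 13; σ²_Set construction = ((19−11)/6)² = 1.778
te_Costume fitting = (10 + 4·14 + 18)/6 = 84/6 = 14; σ²_Costume fitting = ((18−10)/6)² = 1.778
te_Principal photography = (8 + 4·10 + 18)/6 = 66/6 = 11; σ²_Principal photography = ((18−8)/6)² = 2.778
te_Pickup shots = (1 + 4·3 + 17)/6 = 30/6 = 5; σ²_Pickup shots = ((17−1)/6)² = 7.111
te_Editing = (1 + 4·6 + 17)/6 = 42/6 = 7; σ²_Editing = ((17−1)/6)² = 7.111
te_Sound mix = (2 + 4·6 + 16)/6 = 42/6 = 7; σ²_Sound mix = ((16−2)/6)² = 5.444
te_Color grade = (7 + 4·13 + 19)/6 = 78/6 = 13; σ²_Color grade = ((19−7)/6)² = 4.000
te_VFX = (7 + 4·12 + 17)/6 = 72/6 = 12; σ²_VFX = ((17−7)/6)² = 2.778
te_Final cut = (1 + 4·2 + 3)/6 = 12/6 = 2; σ²_Final cut = ((3−1)/6)² = 0.111

Forward pass:
ES_Location scouting = 0; EF_Location scouting = 7
ES_Set construction = 0; EF_Set construction = 13
ES_Costume fitting = 0; EF_Costume fitting = 14
ES_Principal photography = 0; EF_Principal photography = 11
ES_Pickup shots = 0; EF_Pickup shots = 5
ES_Editing = max(EF_Location scouting=7, EF_Set construction=13) = 13; EF_Editing = 13+7 = 20
ES_Sound mix = max(EF_Location scouting=7, EF_Pickup shots=5) = 7; EF_Sound mix = 7+7 = 14
ES_Color grade = max(EF_Set construction=13, EF_Principal photography=11) = 13; EF_Color grade = 13+13 = 26
ES_VFX = max(EF_Set construction=13, EF_Principal photography=11) = 13; EF_VFX = 13+12 = 25
ES_Final cut = max(EF_Costume fitting=14, EF_Editing=20, EF_Sound mix=14, EF_Color grade=26, EF_VFX=25) = 26; EF_Final cut = 26+2 = 28
Expected project duration μ = 28 weeks. Critical path: Set construction → Color grade → Final cut.

Variance along critical path = 1.778 + 4.000 + 0.111 = 5.889
σ = √5.889 = 2.427 weeks

2.43 weeks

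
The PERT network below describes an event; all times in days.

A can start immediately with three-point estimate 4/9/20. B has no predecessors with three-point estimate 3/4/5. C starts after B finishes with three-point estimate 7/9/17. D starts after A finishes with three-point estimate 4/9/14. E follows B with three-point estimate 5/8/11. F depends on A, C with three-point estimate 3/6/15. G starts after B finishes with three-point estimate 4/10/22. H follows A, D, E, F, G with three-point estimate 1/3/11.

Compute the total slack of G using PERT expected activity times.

6 days

te_A = (4 + 4·9 + 20)/6 = 60/6 = 10
te_B = (3 + 4·4 + 5)/6 = 24/6 = 4
te_C = (7 + 4·9 + 17)/6 = 60/6 = 10
te_D = (4 + 4·9 + 14)/6 = 54/6 = 9
te_E = (5 + 4·8 + 11)/6 = 48/6 = 8
te_F = (3 + 4·6 + 15)/6 = 42/6 = 7
te_G = (4 + 4·10 + 22)/6 = 66/6 = 11
te_H = (1 + 4·3 + 11)/6 = 24/6 = 4

Forward pass:
ES_A = 0; EF_A = 10
ES_B = 0; EF_B = 4
ES_C = 4; EF_C = 4+10 = 14
ES_D = 10; EF_D = 10+9 = 19
ES_E = 4; EF_E = 4+8 = 12
ES_F = max(EF_A=10, EF_C=14) = 14; EF_F = 14+7 = 21
ES_G = 4; EF_G = 4+11 = 15
ES_H = max(EF_A=10, EF_D=19, EF_E=12, EF_F=21, EF_G=15) = 21; EF_H = 21+4 = 25
Expected project duration μ = 25 days. Critical path: B → C → F → H.

Backward pass:
LF_H = 25; LS_H = 25−4 = 21
LF_G = LS_H = 21; LS_G = 21−11 = 10
LF_F = LS_H = 21; LS_F = 21−7 = 14
LF_E = LS_H = 21; LS_E = 21−8 = 13
LF_D = LS_H = 21; LS_D = 21−9 = 12
LF_C = LS_F = 14; LS_C = 14−10 = 4
LF_B = min(LS_C=4, LS_E=13, LS_G=10) = 4; LS_B = 4−4 = 0
LF_A = min(LS_D=12, LS_F=14, LS_H=21) = 12; LS_A = 12−10 = 2
Slack_G = LS_G − ES_G = 10 − 4 = 6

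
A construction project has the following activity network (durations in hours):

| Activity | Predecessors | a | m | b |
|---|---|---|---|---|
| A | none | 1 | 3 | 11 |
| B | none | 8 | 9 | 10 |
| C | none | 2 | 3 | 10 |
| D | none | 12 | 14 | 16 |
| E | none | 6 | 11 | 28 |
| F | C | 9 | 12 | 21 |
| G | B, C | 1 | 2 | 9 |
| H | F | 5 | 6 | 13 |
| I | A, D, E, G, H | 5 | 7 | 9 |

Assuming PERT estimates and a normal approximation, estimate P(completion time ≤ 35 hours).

0.921

te_A = (1 + 4·3 + 11)/6 = 24/6 = 4; σ²_A = ((11−1)/6)² = 2.778
te_B = (8 + 4·9 + 10)/6 = 54/6 = 9; σ²_B = ((10−8)/6)² = 0.111
te_C = (2 + 4·3 + 10)/6 = 24/6 = 4; σ²_C = ((10−2)/6)² = 1.778
te_D = (12 + 4·14 + 16)/6 = 84/6 = 14; σ²_D = ((16−12)/6)² = 0.444
te_E = (6 + 4·11 + 28)/6 = 78/6 = 13; σ²_E = ((28−6)/6)² = 13.444
te_F = (9 + 4·12 + 21)/6 = 78/6 = 13; σ²_F = ((21−9)/6)² = 4.000
te_G = (1 + 4·2 + 9)/6 = 18/6 = 3; σ²_G = ((9−1)/6)² = 1.778
te_H = (5 + 4·6 + 13)/6 = 42/6 = 7; σ²_H = ((13−5)/6)² = 1.778
te_I = (5 + 4·7 + 9)/6 = 42/6 = 7; σ²_I = ((9−5)/6)² = 0.444

Forward pass:
ES_A = 0; EF_A = 4
ES_B = 0; EF_B = 9
ES_C = 0; EF_C = 4
ES_D = 0; EF_D = 14
ES_E = 0; EF_E = 13
ES_F = 4; EF_F = 4+13 = 17
ES_G = max(EF_B=9, EF_C=4) = 9; EF_G = 9+3 = 12
ES_H = 17; EF_H = 17+7 = 24
ES_I = max(EF_A=4, EF_D=14, EF_E=13, EF_G=12, EF_H=24) = 24; EF_I = 24+7 = 31
Expected project duration μ = 31 hours. Critical path: C → F → H → I.

Variance along critical path = 1.778 + 4.000 + 1.778 + 0.444 = 8.000; σ = √8.000 = 2.828 hours.
Z = (35 − 31) / 2.828 = 1.414
P(T ≤ 35) = Φ(1.414) ≈ 0.921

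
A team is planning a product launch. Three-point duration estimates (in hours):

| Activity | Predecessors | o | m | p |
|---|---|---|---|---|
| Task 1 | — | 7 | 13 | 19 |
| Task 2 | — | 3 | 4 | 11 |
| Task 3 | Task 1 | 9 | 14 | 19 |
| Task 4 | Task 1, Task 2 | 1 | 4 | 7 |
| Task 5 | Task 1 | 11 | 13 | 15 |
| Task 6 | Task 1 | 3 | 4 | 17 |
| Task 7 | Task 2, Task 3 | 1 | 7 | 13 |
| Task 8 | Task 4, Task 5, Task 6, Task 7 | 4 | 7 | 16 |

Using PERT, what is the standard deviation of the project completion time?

3.84 hours

te_Task 1 = (7 + 4·13 + 19)/6 = 78/6 = 13; σ²_Task 1 = ((19−7)/6)² = 4.000
te_Task 2 = (3 + 4·4 + 11)/6 = 30/6 = 5; σ²_Task 2 = ((11−3)/6)² = 1.778
te_Task 3 = (9 + 4·14 + 19)/6 = 84/6 = 14; σ²_Task 3 = ((19−9)/6)² = 2.778
te_Task 4 = (1 + 4·4 + 7)/6 = 24/6 = 4; σ²_Task 4 = ((7−1)/6)² = 1.000
te_Task 5 = (11 + 4·13 + 15)/6 = 78/6 = 13; σ²_Task 5 = ((15−11)/6)² = 0.444
te_Task 6 = (3 + 4·4 + 17)/6 = 36/6 = 6; σ²_Task 6 = ((17−3)/6)² = 5.444
te_Task 7 = (1 + 4·7 + 13)/6 = 42/6 = 7; σ²_Task 7 = ((13−1)/6)² = 4.000
te_Task 8 = (4 + 4·7 + 16)/6 = 48/6 = 8; σ²_Task 8 = ((16−4)/6)² = 4.000

Forward pass:
ES_Task 1 = 0; EF_Task 1 = 13
ES_Task 2 = 0; EF_Task 2 = 5
ES_Task 3 = 13; EF_Task 3 = 13+14 = 27
ES_Task 4 = max(EF_Task 1=13, EF_Task 2=5) = 13; EF_Task 4 = 13+4 = 17
ES_Task 5 = 13; EF_Task 5 = 13+13 = 26
ES_Task 6 = 13; EF_Task 6 = 13+6 = 19
ES_Task 7 = max(EF_Task 2=5, EF_Task 3=27) = 27; EF_Task 7 = 27+7 = 34
ES_Task 8 = max(EF_Task 4=17, EF_Task 5=26, EF_Task 6=19, EF_Task 7=34) = 34; EF_Task 8 = 34+8 = 42
Expected project duration μ = 42 hours. Critical path: Task 1 → Task 3 → Task 7 → Task 8.

Variance along critical path = 4.000 + 2.778 + 4.000 + 4.000 = 14.778
σ = √14.778 = 3.844 hours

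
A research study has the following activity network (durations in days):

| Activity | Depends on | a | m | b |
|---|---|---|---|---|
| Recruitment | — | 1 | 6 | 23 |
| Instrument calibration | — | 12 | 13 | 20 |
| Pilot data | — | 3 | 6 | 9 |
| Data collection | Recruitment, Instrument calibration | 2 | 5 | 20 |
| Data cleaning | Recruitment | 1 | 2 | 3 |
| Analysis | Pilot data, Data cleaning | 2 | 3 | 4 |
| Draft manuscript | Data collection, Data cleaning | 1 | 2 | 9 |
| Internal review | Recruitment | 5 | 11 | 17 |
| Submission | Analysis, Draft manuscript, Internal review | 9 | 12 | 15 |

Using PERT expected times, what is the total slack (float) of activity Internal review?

te_Recruitment = (1 + 4·6 + 23)/6 = 48/6 = 8
te_Instrument calibration = (12 + 4·13 + 20)/6 = 84/6 = 14
te_Pilot data = (3 + 4·6 + 9)/6 = 36/6 = 6
te_Data collection = (2 + 4·5 + 20)/6 = 42/6 = 7
te_Data cleaning = (1 + 4·2 + 3)/6 = 12/6 = 2
te_Analysis = (2 + 4·3 + 4)/6 = 18/6 = 3
te_Draft manuscript = (1 + 4·2 + 9)/6 = 18/6 = 3
te_Internal review = (5 + 4·11 + 17)/6 = 66/6 = 11
te_Submission = (9 + 4·12 + 15)/6 = 72/6 = 12

Forward pass:
ES_Recruitment = 0; EF_Recruitment = 8
ES_Instrument calibration = 0; EF_Instrument calibration = 14
ES_Pilot data = 0; EF_Pilot data = 6
ES_Data collection = max(EF_Recruitment=8, EF_Instrument calibration=14) = 14; EF_Data collection = 14+7 = 21
ES_Data cleaning = 8; EF_Data cleaning = 8+2 = 10
ES_Analysis = max(EF_Pilot data=6, EF_Data cleaning=10) = 10; EF_Analysis = 10+3 = 13
ES_Draft manuscript = max(EF_Data collection=21, EF_Data cleaning=10) = 21; EF_Draft manuscript = 21+3 = 24
ES_Internal review = 8; EF_Internal review = 8+11 = 19
ES_Submission = max(EF_Analysis=13, EF_Draft manuscript=24, EF_Internal review=19) = 24; EF_Submission = 24+12 = 36
Expected project duration μ = 36 days. Critical path: Instrument calibration → Data collection → Draft manuscript → Submission.

Backward pass:
LF_Submission = 36; LS_Submission = 36−12 = 24
LF_Internal review = LS_Submission = 24; LS_Internal review = 24−11 = 13
LF_Draft manuscript = LS_Submission = 24; LS_Draft manuscript = 24−3 = 21
LF_Analysis = LS_Submission = 24; LS_Analysis = 24−3 = 21
LF_Data cleaning = min(LS_Analysis=21, LS_Draft manuscript=21) = 21; LS_Data cleaning = 21−2 = 19
LF_Data collection = LS_Draft manuscript = 21; LS_Data collection = 21−7 = 14
LF_Pilot data = LS_Analysis = 21; LS_Pilot data = 21−6 = 15
LF_Instrument calibration = LS_Data collection = 14; LS_Instrument calibration = 14−14 = 0
LF_Recruitment = min(LS_Data collection=14, LS_Data cleaning=19, LS_Internal review=13) = 13; LS_Recruitment = 13−8 = 5
Slack_Internal review = LS_Internal review − ES_Internal review = 13 − 8 = 5

5 days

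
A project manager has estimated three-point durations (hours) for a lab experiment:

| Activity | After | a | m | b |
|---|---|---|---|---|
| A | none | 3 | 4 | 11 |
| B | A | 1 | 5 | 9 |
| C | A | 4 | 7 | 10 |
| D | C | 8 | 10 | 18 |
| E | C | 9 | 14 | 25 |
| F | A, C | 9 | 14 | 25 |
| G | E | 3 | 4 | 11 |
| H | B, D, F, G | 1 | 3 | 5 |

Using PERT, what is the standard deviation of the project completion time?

te_A = (3 + 4·4 + 11)/6 = 30/6 = 5; σ²_A = ((11−3)/6)² = 1.778
te_B = (1 + 4·5 + 9)/6 = 30/6 = 5; σ²_B = ((9−1)/6)² = 1.778
te_C = (4 + 4·7 + 10)/6 = 42/6 = 7; σ²_C = ((10−4)/6)² = 1.000
te_D = (8 + 4·10 + 18)/6 = 66/6 = 11; σ²_D = ((18−8)/6)² = 2.778
te_E = (9 + 4·14 + 25)/6 = 90/6 = 15; σ²_E = ((25−9)/6)² = 7.111
te_F = (9 + 4·14 + 25)/6 = 90/6 = 15; σ²_F = ((25−9)/6)² = 7.111
te_G = (3 + 4·4 + 11)/6 = 30/6 = 5; σ²_G = ((11−3)/6)² = 1.778
te_H = (1 + 4·3 + 5)/6 = 18/6 = 3; σ²_H = ((5−1)/6)² = 0.444

Forward pass:
ES_A = 0; EF_A = 5
ES_B = 5; EF_B = 5+5 = 10
ES_C = 5; EF_C = 5+7 = 12
ES_D = 12; EF_D = 12+11 = 23
ES_E = 12; EF_E = 12+15 = 27
ES_F = max(EF_A=5, EF_C=12) = 12; EF_F = 12+15 = 27
ES_G = 27; EF_G = 27+5 = 32
ES_H = max(EF_B=10, EF_D=23, EF_F=27, EF_G=32) = 32; EF_H = 32+3 = 35
Expected project duration μ = 35 hours. Critical path: A → C → E → G → H.

Variance along critical path = 1.778 + 1.000 + 7.111 + 1.778 + 0.444 = 12.111
σ = √12.111 = 3.480 hours

3.48 hours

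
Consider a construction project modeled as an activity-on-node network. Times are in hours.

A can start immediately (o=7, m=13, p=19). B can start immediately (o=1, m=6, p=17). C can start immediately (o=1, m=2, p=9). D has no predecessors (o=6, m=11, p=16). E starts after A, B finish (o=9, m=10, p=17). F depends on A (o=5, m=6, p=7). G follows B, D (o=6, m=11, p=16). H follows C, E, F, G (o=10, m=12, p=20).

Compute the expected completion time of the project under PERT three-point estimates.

te_A = (7 + 4·13 + 19)/6 = 78/6 = 13
te_B = (1 + 4·6 + 17)/6 = 42/6 = 7
te_C = (1 + 4·2 + 9)/6 = 18/6 = 3
te_D = (6 + 4·11 + 16)/6 = 66/6 = 11
te_E = (9 + 4·10 + 17)/6 = 66/6 = 11
te_F = (5 + 4·6 + 7)/6 = 36/6 = 6
te_G = (6 + 4·11 + 16)/6 = 66/6 = 11
te_H = (10 + 4·12 + 20)/6 = 78/6 = 13

Forward pass:
ES_A = 0; EF_A = 13
ES_B = 0; EF_B = 7
ES_C = 0; EF_C = 3
ES_D = 0; EF_D = 11
ES_E = max(EF_A=13, EF_B=7) = 13; EF_E = 13+11 = 24
ES_F = 13; EF_F = 13+6 = 19
ES_G = max(EF_B=7, EF_D=11) = 11; EF_G = 11+11 = 22
ES_H = max(EF_C=3, EF_E=24, EF_F=19, EF_G=22) = 24; EF_H = 24+13 = 37
Expected project duration μ = 37 hours. Critical path: A → E → H.

37 hours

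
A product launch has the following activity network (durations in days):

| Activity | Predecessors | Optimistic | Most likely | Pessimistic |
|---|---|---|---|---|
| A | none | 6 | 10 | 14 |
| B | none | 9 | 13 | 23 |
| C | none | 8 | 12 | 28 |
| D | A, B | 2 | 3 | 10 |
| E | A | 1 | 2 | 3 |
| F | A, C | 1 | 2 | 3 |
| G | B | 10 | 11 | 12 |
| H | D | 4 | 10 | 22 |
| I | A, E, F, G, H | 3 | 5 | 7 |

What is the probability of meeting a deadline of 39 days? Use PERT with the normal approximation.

0.890

te_A = (6 + 4·10 + 14)/6 = 60/6 = 10; σ²_A = ((14−6)/6)² = 1.778
te_B = (9 + 4·13 + 23)/6 = 84/6 = 14; σ²_B = ((23−9)/6)² = 5.444
te_C = (8 + 4·12 + 28)/6 = 84/6 = 14; σ²_C = ((28−8)/6)² = 11.111
te_D = (2 + 4·3 + 10)/6 = 24/6 = 4; σ²_D = ((10−2)/6)² = 1.778
te_E = (1 + 4·2 + 3)/6 = 12/6 = 2; σ²_E = ((3−1)/6)² = 0.111
te_F = (1 + 4·2 + 3)/6 = 12/6 = 2; σ²_F = ((3−1)/6)² = 0.111
te_G = (10 + 4·11 + 12)/6 = 66/6 = 11; σ²_G = ((12−10)/6)² = 0.111
te_H = (4 + 4·10 + 22)/6 = 66/6 = 11; σ²_H = ((22−4)/6)² = 9.000
te_I = (3 + 4·5 + 7)/6 = 30/6 = 5; σ²_I = ((7−3)/6)² = 0.444

Forward pass:
ES_A = 0; EF_A = 10
ES_B = 0; EF_B = 14
ES_C = 0; EF_C = 14
ES_D = max(EF_A=10, EF_B=14) = 14; EF_D = 14+4 = 18
ES_E = 10; EF_E = 10+2 = 12
ES_F = max(EF_A=10, EF_C=14) = 14; EF_F = 14+2 = 16
ES_G = 14; EF_G = 14+11 = 25
ES_H = 18; EF_H = 18+11 = 29
ES_I = max(EF_A=10, EF_E=12, EF_F=16, EF_G=25, EF_H=29) = 29; EF_I = 29+5 = 34
Expected project duration μ = 34 days. Critical path: B → D → H → I.

Variance along critical path = 5.444 + 1.778 + 9.000 + 0.444 = 16.667; σ = √16.667 = 4.082 days.
Z = (39 − 34) / 4.082 = 1.225
P(T ≤ 39) = Φ(1.225) ≈ 0.890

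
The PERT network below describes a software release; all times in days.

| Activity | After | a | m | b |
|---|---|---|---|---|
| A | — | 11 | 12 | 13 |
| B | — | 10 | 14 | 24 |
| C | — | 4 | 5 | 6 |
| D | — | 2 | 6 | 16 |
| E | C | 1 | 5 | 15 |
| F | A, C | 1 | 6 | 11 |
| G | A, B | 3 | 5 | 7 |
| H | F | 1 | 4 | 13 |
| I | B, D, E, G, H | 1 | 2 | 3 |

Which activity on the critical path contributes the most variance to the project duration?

H

te_A = (11 + 4·12 + 13)/6 = 72/6 = 12; σ²_A = ((13−11)/6)² = 0.111
te_B = (10 + 4·14 + 24)/6 = 90/6 = 15; σ²_B = ((24−10)/6)² = 5.444
te_C = (4 + 4·5 + 6)/6 = 30/6 = 5; σ²_C = ((6−4)/6)² = 0.111
te_D = (2 + 4·6 + 16)/6 = 42/6 = 7; σ²_D = ((16−2)/6)² = 5.444
te_E = (1 + 4·5 + 15)/6 = 36/6 = 6; σ²_E = ((15−1)/6)² = 5.444
te_F = (1 + 4·6 + 11)/6 = 36/6 = 6; σ²_F = ((11−1)/6)² = 2.778
te_G = (3 + 4·5 + 7)/6 = 30/6 = 5; σ²_G = ((7−3)/6)² = 0.444
te_H = (1 + 4·4 + 13)/6 = 30/6 = 5; σ²_H = ((13−1)/6)² = 4.000
te_I = (1 + 4·2 + 3)/6 = 12/6 = 2; σ²_I = ((3−1)/6)² = 0.111

Forward pass:
ES_A = 0; EF_A = 12
ES_B = 0; EF_B = 15
ES_C = 0; EF_C = 5
ES_D = 0; EF_D = 7
ES_E = 5; EF_E = 5+6 = 11
ES_F = max(EF_A=12, EF_C=5) = 12; EF_F = 12+6 = 18
ES_G = max(EF_A=12, EF_B=15) = 15; EF_G = 15+5 = 20
ES_H = 18; EF_H = 18+5 = 23
ES_I = max(EF_B=15, EF_D=7, EF_E=11, EF_G=20, EF_H=23) = 23; EF_I = 23+2 = 25
Expected project duration μ = 25 days. Critical path: A → F → H → I.

Variances on critical path: σ²_A=0.111, σ²_F=2.778, σ²_H=4.000, σ²_I=0.111.
Largest is σ²_H = 4.000.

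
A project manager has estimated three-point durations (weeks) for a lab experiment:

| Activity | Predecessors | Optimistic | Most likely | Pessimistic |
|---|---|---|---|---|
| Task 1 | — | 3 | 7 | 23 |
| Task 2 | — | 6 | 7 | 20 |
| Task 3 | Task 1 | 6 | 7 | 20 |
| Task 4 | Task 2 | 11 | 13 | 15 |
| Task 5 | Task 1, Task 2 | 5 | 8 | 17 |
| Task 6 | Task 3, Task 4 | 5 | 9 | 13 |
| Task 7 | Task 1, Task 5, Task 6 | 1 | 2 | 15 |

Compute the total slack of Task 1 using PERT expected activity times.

te_Task 1 = (3 + 4·7 + 23)/6 = 54/6 = 9
te_Task 2 = (6 + 4·7 + 20)/6 = 54/6 = 9
te_Task 3 = (6 + 4·7 + 20)/6 = 54/6 = 9
te_Task 4 = (11 + 4·13 + 15)/6 = 78/6 = 13
te_Task 5 = (5 + 4·8 + 17)/6 = 54/6 = 9
te_Task 6 = (5 + 4·9 + 13)/6 = 54/6 = 9
te_Task 7 = (1 + 4·2 + 15)/6 = 24/6 = 4

Forward pass:
ES_Task 1 = 0; EF_Task 1 = 9
ES_Task 2 = 0; EF_Task 2 = 9
ES_Task 3 = 9; EF_Task 3 = 9+9 = 18
ES_Task 4 = 9; EF_Task 4 = 9+13 = 22
ES_Task 5 = max(EF_Task 1=9, EF_Task 2=9) = 9; EF_Task 5 = 9+9 = 18
ES_Task 6 = max(EF_Task 3=18, EF_Task 4=22) = 22; EF_Task 6 = 22+9 = 31
ES_Task 7 = max(EF_Task 1=9, EF_Task 5=18, EF_Task 6=31) = 31; EF_Task 7 = 31+4 = 35
Expected project duration μ = 35 weeks. Critical path: Task 2 → Task 4 → Task 6 → Task 7.

Backward pass:
LF_Task 7 = 35; LS_Task 7 = 35−4 = 31
LF_Task 6 = LS_Task 7 = 31; LS_Task 6 = 31−9 = 22
LF_Task 5 = LS_Task 7 = 31; LS_Task 5 = 31−9 = 22
LF_Task 4 = LS_Task 6 = 22; LS_Task 4 = 22−13 = 9
LF_Task 3 = LS_Task 6 = 22; LS_Task 3 = 22−9 = 13
LF_Task 2 = min(LS_Task 4=9, LS_Task 5=22) = 9; LS_Task 2 = 9−9 = 0
LF_Task 1 = min(LS_Task 3=13, LS_Task 5=22, LS_Task 7=31) = 13; LS_Task 1 = 13−9 = 4
Slack_Task 1 = LS_Task 1 − ES_Task 1 = 4 − 0 = 4

4 weeks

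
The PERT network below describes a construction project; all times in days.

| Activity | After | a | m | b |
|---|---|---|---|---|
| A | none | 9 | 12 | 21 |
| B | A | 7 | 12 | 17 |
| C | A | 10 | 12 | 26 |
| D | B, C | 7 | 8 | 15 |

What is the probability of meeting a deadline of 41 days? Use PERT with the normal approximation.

0.918

te_A = (9 + 4·12 + 21)/6 = 78/6 = 13; σ²_A = ((21−9)/6)² = 4.000
te_B = (7 + 4·12 + 17)/6 = 72/6 = 12; σ²_B = ((17−7)/6)² = 2.778
te_C = (10 + 4·12 + 26)/6 = 84/6 = 14; σ²_C = ((26−10)/6)² = 7.111
te_D = (7 + 4·8 + 15)/6 = 54/6 = 9; σ²_D = ((15−7)/6)² = 1.778

Forward pass:
ES_A = 0; EF_A = 13
ES_B = 13; EF_B = 13+12 = 25
ES_C = 13; EF_C = 13+14 = 27
ES_D = max(EF_B=25, EF_C=27) = 27; EF_D = 27+9 = 36
Expected project duration μ = 36 days. Critical path: A → C → D.

Variance along critical path = 4.000 + 7.111 + 1.778 = 12.889; σ = √12.889 = 3.590 days.
Z = (41 − 36) / 3.590 = 1.393
P(T ≤ 41) = Φ(1.393) ≈ 0.918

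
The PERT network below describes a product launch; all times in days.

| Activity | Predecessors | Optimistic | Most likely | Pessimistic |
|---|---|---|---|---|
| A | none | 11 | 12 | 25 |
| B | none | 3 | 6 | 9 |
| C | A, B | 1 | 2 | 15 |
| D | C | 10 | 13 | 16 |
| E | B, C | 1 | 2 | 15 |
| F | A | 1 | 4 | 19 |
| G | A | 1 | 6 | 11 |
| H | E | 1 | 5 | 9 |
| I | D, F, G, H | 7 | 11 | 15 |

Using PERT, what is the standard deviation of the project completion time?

3.70 days

te_A = (11 + 4·12 + 25)/6 = 84/6 = 14; σ²_A = ((25−11)/6)² = 5.444
te_B = (3 + 4·6 + 9)/6 = 36/6 = 6; σ²_B = ((9−3)/6)² = 1.000
te_C = (1 + 4·2 + 15)/6 = 24/6 = 4; σ²_C = ((15−1)/6)² = 5.444
te_D = (10 + 4·13 + 16)/6 = 78/6 = 13; σ²_D = ((16−10)/6)² = 1.000
te_E = (1 + 4·2 + 15)/6 = 24/6 = 4; σ²_E = ((15−1)/6)² = 5.444
te_F = (1 + 4·4 + 19)/6 = 36/6 = 6; σ²_F = ((19−1)/6)² = 9.000
te_G = (1 + 4·6 + 11)/6 = 36/6 = 6; σ²_G = ((11−1)/6)² = 2.778
te_H = (1 + 4·5 + 9)/6 = 30/6 = 5; σ²_H = ((9−1)/6)² = 1.778
te_I = (7 + 4·11 + 15)/6 = 66/6 = 11; σ²_I = ((15−7)/6)² = 1.778

Forward pass:
ES_A = 0; EF_A = 14
ES_B = 0; EF_B = 6
ES_C = max(EF_A=14, EF_B=6) = 14; EF_C = 14+4 = 18
ES_D = 18; EF_D = 18+13 = 31
ES_E = max(EF_B=6, EF_C=18) = 18; EF_E = 18+4 = 22
ES_F = 14; EF_F = 14+6 = 20
ES_G = 14; EF_G = 14+6 = 20
ES_H = 22; EF_H = 22+5 = 27
ES_I = max(EF_D=31, EF_F=20, EF_G=20, EF_H=27) = 31; EF_I = 31+11 = 42
Expected project duration μ = 42 days. Critical path: A → C → D → I.

Variance along critical path = 5.444 + 5.444 + 1.000 + 1.778 = 13.667
σ = √13.667 = 3.697 days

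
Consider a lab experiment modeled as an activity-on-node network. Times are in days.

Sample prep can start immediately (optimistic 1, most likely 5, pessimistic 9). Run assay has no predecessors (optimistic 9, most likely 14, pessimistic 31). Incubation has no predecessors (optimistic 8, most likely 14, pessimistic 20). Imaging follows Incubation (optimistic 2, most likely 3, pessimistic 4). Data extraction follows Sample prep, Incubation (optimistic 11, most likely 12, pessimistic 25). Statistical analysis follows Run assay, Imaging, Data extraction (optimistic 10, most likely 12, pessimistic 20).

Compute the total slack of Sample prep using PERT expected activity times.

te_Sample prep = (1 + 4·5 + 9)/6 = 30/6 = 5
te_Run assay = (9 + 4·14 + 31)/6 = 96/6 = 16
te_Incubation = (8 + 4·14 + 20)/6 = 84/6 = 14
te_Imaging = (2 + 4·3 + 4)/6 = 18/6 = 3
te_Data extraction = (11 + 4·12 + 25)/6 = 84/6 = 14
te_Statistical analysis = (10 + 4·12 + 20)/6 = 78/6 = 13

Forward pass:
ES_Sample prep = 0; EF_Sample prep = 5
ES_Run assay = 0; EF_Run assay = 16
ES_Incubation = 0; EF_Incubation = 14
ES_Imaging = 14; EF_Imaging = 14+3 = 17
ES_Data extraction = max(EF_Sample prep=5, EF_Incubation=14) = 14; EF_Data extraction = 14+14 = 28
ES_Statistical analysis = max(EF_Run assay=16, EF_Imaging=17, EF_Data extraction=28) = 28; EF_Statistical analysis = 28+13 = 41
Expected project duration μ = 41 days. Critical path: Incubation → Data extraction → Statistical analysis.

Backward pass:
LF_Statistical analysis = 41; LS_Statistical analysis = 41−13 = 28
LF_Data extraction = LS_Statistical analysis = 28; LS_Data extraction = 28−14 = 14
LF_Imaging = LS_Statistical analysis = 28; LS_Imaging = 28−3 = 25
LF_Incubation = min(LS_Imaging=25, LS_Data extraction=14) = 14; LS_Incubation = 14−14 = 0
LF_Run assay = LS_Statistical analysis = 28; LS_Run assay = 28−16 = 12
LF_Sample prep = LS_Data extraction = 14; LS_Sample prep = 14−5 = 9
Slack_Sample prep = LS_Sample prep − ES_Sample prep = 9 − 0 = 9

9 days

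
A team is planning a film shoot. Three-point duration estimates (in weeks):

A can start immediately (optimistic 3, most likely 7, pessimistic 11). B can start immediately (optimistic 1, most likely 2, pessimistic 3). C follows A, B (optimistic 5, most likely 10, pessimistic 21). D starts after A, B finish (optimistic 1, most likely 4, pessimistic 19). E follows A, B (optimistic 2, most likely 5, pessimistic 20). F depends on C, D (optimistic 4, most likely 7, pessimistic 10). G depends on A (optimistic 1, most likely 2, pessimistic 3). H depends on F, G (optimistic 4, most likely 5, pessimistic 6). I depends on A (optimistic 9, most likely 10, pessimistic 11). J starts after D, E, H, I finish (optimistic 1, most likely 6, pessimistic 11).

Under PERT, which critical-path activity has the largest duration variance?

te_A = (3 + 4·7 + 11)/6 = 42/6 = 7; σ²_A = ((11−3)/6)² = 1.778
te_B = (1 + 4·2 + 3)/6 = 12/6 = 2; σ²_B = ((3−1)/6)² = 0.111
te_C = (5 + 4·10 + 21)/6 = 66/6 = 11; σ²_C = ((21−5)/6)² = 7.111
te_D = (1 + 4·4 + 19)/6 = 36/6 = 6; σ²_D = ((19−1)/6)² = 9.000
te_E = (2 + 4·5 + 20)/6 = 42/6 = 7; σ²_E = ((20−2)/6)² = 9.000
te_F = (4 + 4·7 + 10)/6 = 42/6 = 7; σ²_F = ((10−4)/6)² = 1.000
te_G = (1 + 4·2 + 3)/6 = 12/6 = 2; σ²_G = ((3−1)/6)² = 0.111
te_H = (4 + 4·5 + 6)/6 = 30/6 = 5; σ²_H = ((6−4)/6)² = 0.111
te_I = (9 + 4·10 + 11)/6 = 60/6 = 10; σ²_I = ((11−9)/6)² = 0.111
te_J = (1 + 4·6 + 11)/6 = 36/6 = 6; σ²_J = ((11−1)/6)² = 2.778

Forward pass:
ES_A = 0; EF_A = 7
ES_B = 0; EF_B = 2
ES_C = max(EF_A=7, EF_B=2) = 7; EF_C = 7+11 = 18
ES_D = max(EF_A=7, EF_B=2) = 7; EF_D = 7+6 = 13
ES_E = max(EF_A=7, EF_B=2) = 7; EF_E = 7+7 = 14
ES_F = max(EF_C=18, EF_D=13) = 18; EF_F = 18+7 = 25
ES_G = 7; EF_G = 7+2 = 9
ES_H = max(EF_F=25, EF_G=9) = 25; EF_H = 25+5 = 30
ES_I = 7; EF_I = 7+10 = 17
ES_J = max(EF_D=13, EF_E=14, EF_H=30, EF_I=17) = 30; EF_J = 30+6 = 36
Expected project duration μ = 36 weeks. Critical path: A → C → F → H → J.

Variances on critical path: σ²_A=1.778, σ²_C=7.111, σ²_F=1.000, σ²_H=0.111, σ²_J=2.778.
Largest is σ²_C = 7.111.

C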